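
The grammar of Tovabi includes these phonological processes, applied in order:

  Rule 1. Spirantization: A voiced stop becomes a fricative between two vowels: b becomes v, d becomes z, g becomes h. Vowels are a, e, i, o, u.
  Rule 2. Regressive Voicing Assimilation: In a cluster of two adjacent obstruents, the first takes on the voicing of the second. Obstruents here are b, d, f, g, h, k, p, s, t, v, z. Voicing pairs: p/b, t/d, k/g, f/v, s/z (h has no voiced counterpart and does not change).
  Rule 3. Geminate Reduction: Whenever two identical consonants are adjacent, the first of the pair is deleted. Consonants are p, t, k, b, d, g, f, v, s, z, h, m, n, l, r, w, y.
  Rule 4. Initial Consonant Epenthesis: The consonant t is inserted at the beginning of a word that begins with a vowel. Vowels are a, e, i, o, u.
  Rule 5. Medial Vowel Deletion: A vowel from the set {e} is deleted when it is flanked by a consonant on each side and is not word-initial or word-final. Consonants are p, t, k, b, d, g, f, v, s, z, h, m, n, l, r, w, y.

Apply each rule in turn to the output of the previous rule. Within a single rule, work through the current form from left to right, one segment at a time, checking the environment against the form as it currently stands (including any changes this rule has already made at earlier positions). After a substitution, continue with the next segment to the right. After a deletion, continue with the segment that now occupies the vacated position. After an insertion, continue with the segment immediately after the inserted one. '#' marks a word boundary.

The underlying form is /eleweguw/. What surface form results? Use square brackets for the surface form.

[tlwhuw]

Rule 1 Spirantization: [eleweguw] → [elewehuw]
Rule 2 Regressive Voicing Assimilation: no change — [elewehuw]
Rule 3 Geminate Reduction: no change — [elewehuw]
Rule 4 Initial Consonant Epenthesis: [elewehuw] → [telewehuw]
Rule 5 Medial Vowel Deletion: [telewehuw] → [tlwhuw]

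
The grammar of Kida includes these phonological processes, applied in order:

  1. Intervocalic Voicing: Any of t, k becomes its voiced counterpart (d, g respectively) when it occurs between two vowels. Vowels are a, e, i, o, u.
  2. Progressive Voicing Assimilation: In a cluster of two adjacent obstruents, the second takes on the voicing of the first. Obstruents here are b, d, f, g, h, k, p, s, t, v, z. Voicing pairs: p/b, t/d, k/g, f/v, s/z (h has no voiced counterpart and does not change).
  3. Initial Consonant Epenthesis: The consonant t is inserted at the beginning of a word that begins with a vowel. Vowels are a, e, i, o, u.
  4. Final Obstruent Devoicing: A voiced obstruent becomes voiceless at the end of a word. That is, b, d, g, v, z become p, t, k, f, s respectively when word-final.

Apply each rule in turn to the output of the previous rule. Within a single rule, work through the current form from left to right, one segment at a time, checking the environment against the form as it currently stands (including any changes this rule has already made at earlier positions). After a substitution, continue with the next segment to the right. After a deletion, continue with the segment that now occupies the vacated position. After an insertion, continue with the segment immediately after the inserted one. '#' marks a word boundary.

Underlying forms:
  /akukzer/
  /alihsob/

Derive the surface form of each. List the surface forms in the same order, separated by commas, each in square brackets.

/akukzer/:
  1 Intervocalic Voicing: [akukzer] → [agukzer]
  2 Progressive Voicing Assimilation: [agukzer] → [agukser]
  3 Initial Consonant Epenthesis: [agukser] → [tagukser]
  4 Final Obstruent Devoicing: no change — [tagukser]
/alihsob/:
  1 Intervocalic Voicing: no change — [alihsob]
  2 Progressive Voicing Assimilation: no change — [alihsob]
  3 Initial Consonant Epenthesis: [alihsob] → [talihsob]
  4 Final Obstruent Devoicing: [talihsob] → [talihsop]

[tagukser], [talihsop]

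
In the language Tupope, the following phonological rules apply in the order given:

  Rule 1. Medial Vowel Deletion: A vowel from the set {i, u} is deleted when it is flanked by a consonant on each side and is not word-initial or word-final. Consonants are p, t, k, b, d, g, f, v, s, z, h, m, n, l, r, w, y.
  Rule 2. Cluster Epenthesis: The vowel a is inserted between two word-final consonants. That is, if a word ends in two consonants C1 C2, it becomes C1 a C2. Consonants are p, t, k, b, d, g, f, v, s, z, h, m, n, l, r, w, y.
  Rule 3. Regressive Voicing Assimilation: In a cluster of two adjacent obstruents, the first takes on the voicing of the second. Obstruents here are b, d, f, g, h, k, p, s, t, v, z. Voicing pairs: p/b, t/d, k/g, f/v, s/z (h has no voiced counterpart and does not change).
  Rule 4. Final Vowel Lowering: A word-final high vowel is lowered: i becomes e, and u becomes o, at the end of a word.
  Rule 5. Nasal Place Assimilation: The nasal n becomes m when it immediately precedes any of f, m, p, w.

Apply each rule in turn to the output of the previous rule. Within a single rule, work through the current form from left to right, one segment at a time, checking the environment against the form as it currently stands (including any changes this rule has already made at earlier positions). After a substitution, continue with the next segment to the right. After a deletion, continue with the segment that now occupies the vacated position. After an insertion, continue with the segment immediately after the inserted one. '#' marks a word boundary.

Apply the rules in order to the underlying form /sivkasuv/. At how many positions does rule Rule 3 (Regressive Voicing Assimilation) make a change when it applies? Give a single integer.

Rule 1 Medial Vowel Deletion: [sivkasuv] → [svkasv]
Rule 2 Cluster Epenthesis: [svkasv] → [svkasav]
Rule 3 Regressive Voicing Assimilation: [svkasav] → [zfkasav]
Rule 4 Final Vowel Lowering: no change — [zfkasav]
Rule 5 Nasal Place Assimilation: no change — [zfkasav]
Rule Rule 3 changed 2 position(s).

2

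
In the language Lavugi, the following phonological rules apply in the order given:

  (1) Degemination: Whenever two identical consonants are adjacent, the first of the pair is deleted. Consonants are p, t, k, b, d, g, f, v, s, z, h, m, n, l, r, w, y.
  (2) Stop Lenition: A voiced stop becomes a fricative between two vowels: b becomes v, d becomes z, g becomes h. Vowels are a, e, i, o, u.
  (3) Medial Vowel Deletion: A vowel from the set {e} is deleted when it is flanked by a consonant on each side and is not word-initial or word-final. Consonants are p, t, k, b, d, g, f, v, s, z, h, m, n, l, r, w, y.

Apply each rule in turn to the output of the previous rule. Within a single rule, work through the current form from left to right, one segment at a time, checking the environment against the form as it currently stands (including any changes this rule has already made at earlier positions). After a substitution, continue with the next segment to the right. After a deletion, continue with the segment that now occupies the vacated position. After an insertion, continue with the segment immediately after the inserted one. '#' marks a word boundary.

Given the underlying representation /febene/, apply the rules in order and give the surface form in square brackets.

[fvne]

(1) Degemination: no change — [febene]
(2) Stop Lenition: [febene] → [fevene]
(3) Medial Vowel Deletion: [fevene] → [fvne]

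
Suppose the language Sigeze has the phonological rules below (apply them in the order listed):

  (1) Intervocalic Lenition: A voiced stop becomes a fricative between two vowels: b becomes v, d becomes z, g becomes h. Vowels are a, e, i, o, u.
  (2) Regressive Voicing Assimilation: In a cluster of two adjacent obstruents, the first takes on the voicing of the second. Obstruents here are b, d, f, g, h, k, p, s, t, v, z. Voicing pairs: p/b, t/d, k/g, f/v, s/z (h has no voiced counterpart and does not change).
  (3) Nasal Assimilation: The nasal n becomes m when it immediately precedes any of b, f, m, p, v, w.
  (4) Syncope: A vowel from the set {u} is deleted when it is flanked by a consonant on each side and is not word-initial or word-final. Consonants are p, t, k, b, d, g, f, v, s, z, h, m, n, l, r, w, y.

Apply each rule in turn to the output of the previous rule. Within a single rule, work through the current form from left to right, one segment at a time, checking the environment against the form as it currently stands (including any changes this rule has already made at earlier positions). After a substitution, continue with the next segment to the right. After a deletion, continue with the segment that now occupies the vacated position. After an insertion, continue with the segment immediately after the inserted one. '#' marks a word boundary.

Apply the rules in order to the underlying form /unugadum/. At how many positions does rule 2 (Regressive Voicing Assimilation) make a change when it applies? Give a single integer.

0

(1) Intervocalic Lenition: [unugadum] → [unuhazum]
(2) Regressive Voicing Assimilation: no change — [unuhazum]
(3) Nasal Assimilation: no change — [unuhazum]
(4) Syncope: [unuhazum] → [unhazm]
Rule 2 changed 0 position(s).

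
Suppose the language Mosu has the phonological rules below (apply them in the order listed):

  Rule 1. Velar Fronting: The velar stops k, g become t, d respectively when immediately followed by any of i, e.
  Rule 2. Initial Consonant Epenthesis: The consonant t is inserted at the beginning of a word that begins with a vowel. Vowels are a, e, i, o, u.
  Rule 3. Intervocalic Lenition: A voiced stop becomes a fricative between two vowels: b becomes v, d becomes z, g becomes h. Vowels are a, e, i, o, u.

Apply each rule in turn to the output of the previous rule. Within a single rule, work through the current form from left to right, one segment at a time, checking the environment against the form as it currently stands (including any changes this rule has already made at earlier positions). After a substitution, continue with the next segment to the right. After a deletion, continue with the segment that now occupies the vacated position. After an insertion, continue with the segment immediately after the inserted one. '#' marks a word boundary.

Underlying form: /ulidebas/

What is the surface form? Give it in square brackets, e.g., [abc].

[tulizevas]

Rule 1 Velar Fronting: no change — [ulidebas]
Rule 2 Initial Consonant Epenthesis: [ulidebas] → [tulidebas]
Rule 3 Intervocalic Lenition: [tulidebas] → [tulizevas]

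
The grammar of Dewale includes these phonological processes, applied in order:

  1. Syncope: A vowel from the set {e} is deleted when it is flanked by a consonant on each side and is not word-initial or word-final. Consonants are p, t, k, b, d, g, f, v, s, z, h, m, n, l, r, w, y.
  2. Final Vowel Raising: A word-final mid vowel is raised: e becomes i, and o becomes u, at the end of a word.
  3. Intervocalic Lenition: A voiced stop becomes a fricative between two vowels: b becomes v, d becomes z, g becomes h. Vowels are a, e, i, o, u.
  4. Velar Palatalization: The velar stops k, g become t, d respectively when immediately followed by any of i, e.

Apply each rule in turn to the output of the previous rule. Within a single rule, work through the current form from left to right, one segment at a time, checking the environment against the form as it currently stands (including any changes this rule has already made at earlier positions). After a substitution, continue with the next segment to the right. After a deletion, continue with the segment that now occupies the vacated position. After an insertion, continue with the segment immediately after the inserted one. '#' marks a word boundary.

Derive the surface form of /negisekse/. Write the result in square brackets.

1 Syncope: [negisekse] → [ngiskse]
2 Final Vowel Raising: [ngiskse] → [ngisksi]
3 Intervocalic Lenition: no change — [ngisksi]
4 Velar Palatalization: [ngisksi] → [ndisksi]

[ndisksi]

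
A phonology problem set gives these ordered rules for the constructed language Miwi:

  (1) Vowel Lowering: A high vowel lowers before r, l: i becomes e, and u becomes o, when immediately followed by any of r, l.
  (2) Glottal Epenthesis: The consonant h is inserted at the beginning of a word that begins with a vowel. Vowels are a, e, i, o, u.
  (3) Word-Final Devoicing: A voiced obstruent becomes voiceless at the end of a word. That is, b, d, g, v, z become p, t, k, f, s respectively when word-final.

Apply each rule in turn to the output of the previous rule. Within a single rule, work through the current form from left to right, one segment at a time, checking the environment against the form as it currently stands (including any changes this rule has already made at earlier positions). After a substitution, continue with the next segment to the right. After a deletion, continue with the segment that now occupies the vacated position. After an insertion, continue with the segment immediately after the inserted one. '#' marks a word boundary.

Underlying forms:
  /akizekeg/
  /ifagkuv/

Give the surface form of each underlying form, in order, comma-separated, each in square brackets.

/akizekeg/:
  (1) Vowel Lowering: no change — [akizekeg]
  (2) Glottal Epenthesis: [akizekeg] → [hakizekeg]
  (3) Word-Final Devoicing: [hakizekeg] → [hakizekek]
/ifagkuv/:
  (1) Vowel Lowering: no change — [ifagkuv]
  (2) Glottal Epenthesis: [ifagkuv] → [hifagkuv]
  (3) Word-Final Devoicing: [hifagkuv] → [hifagkuf]

[hakizekek], [hifagkuf]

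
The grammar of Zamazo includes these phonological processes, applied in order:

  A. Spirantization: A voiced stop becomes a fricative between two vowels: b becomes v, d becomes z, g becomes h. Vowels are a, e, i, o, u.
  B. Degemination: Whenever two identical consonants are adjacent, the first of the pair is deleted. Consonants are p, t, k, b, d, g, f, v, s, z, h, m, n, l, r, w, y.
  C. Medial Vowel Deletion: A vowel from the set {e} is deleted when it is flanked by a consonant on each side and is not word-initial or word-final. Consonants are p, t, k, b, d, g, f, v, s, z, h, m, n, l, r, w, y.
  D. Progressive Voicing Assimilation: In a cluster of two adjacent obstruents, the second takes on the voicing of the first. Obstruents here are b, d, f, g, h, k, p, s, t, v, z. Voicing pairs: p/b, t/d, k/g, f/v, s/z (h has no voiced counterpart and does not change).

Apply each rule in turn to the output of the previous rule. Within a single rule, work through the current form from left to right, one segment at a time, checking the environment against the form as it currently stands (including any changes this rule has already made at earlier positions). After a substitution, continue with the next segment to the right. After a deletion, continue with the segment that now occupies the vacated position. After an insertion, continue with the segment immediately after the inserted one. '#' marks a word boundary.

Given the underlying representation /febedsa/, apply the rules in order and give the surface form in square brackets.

[fftsa]

A Spirantization: [febedsa] → [fevedsa]
B Degemination: no change — [fevedsa]
C Medial Vowel Deletion: [fevedsa] → [fvdsa]
D Progressive Voicing Assimilation: [fvdsa] → [fftsa]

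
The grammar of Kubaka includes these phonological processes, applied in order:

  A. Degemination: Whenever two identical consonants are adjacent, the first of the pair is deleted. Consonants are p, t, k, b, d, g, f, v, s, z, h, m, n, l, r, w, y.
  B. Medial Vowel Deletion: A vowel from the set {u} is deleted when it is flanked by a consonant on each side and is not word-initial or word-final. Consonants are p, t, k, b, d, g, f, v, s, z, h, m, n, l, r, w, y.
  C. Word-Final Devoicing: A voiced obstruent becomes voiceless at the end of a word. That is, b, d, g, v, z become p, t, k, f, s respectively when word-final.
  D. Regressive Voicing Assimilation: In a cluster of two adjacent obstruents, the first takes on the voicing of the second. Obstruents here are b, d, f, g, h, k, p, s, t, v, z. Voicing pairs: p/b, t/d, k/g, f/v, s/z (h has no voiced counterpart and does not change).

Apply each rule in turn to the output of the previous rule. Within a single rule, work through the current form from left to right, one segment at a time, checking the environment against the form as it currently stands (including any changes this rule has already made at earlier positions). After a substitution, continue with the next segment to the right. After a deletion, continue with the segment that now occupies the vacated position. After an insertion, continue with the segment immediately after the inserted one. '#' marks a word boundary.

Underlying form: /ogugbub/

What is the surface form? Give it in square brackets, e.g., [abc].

[oggpp]

A Degemination: no change — [ogugbub]
B Medial Vowel Deletion: [ogugbub] → [oggbb]
C Word-Final Devoicing: [oggbb] → [oggbp]
D Regressive Voicing Assimilation: [oggbp] → [oggpp]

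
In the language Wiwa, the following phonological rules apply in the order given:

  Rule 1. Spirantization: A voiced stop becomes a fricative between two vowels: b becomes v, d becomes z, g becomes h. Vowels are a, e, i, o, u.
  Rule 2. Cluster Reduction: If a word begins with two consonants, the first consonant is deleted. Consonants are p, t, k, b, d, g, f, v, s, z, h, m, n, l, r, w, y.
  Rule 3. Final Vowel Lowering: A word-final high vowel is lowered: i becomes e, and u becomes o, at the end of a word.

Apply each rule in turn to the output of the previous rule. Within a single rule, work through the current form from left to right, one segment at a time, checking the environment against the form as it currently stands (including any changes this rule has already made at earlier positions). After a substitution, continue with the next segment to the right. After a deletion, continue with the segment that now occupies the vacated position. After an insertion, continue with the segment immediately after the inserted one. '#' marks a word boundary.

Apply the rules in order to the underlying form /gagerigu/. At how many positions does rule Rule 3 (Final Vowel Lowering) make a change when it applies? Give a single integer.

1

Rule 1 Spirantization: [gagerigu] → [gaherihu]
Rule 2 Cluster Reduction: no change — [gaherihu]
Rule 3 Final Vowel Lowering: [gaherihu] → [gaheriho]
Rule Rule 3 changed 1 position(s).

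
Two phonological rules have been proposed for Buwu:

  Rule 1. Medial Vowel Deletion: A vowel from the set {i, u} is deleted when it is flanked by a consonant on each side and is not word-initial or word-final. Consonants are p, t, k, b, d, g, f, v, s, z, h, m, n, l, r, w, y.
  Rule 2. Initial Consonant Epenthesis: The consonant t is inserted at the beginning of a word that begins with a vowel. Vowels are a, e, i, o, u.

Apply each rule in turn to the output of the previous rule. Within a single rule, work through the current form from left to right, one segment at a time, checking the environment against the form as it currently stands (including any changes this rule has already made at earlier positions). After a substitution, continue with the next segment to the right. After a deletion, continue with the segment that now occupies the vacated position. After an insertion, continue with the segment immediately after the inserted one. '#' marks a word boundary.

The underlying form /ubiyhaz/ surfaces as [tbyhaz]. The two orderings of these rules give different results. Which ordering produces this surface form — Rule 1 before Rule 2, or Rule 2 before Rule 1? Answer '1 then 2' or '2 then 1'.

Order 1 then 2:
  1 Medial Vowel Deletion: [ubiyhaz] → [ubyhaz]
  2 Initial Consonant Epenthesis: [ubyhaz] → [tubyhaz]
  result: [tubyhaz]
Order 2 then 1:
  2 Initial Consonant Epenthesis: [ubiyhaz] → [tubiyhaz]
  1 Medial Vowel Deletion: [tubiyhaz] → [tbyhaz]
  result: [tbyhaz]

2 then 1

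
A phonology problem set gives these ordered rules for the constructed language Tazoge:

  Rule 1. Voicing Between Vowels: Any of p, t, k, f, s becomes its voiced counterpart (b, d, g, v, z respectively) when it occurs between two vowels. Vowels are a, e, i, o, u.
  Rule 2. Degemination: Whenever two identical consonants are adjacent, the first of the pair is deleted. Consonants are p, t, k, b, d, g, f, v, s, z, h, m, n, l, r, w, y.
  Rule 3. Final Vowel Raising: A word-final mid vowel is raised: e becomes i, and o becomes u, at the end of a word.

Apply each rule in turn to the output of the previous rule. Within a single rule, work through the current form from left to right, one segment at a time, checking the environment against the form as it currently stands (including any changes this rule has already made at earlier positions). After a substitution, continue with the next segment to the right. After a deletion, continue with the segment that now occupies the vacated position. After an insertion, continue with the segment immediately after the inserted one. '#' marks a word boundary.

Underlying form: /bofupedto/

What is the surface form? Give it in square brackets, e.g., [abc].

Rule 1 Voicing Between Vowels: [bofupedto] → [bovubedto]
Rule 2 Degemination: no change — [bovubedto]
Rule 3 Final Vowel Raising: [bovubedto] → [bovubedtu]

[bovubedtu]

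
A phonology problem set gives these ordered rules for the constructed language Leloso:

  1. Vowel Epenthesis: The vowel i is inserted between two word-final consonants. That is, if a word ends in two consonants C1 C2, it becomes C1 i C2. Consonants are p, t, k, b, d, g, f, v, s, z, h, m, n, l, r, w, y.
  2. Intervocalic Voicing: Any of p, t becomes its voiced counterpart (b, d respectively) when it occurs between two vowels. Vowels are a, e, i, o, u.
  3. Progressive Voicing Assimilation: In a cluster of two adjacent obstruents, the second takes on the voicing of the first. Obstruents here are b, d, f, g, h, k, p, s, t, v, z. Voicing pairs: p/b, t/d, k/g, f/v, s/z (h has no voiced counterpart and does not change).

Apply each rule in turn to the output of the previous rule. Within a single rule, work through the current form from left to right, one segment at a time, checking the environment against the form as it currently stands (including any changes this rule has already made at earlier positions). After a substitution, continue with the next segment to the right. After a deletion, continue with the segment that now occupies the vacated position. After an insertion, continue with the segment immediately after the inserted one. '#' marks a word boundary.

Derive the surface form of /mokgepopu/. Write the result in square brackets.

1 Vowel Epenthesis: no change — [mokgepopu]
2 Intervocalic Voicing: [mokgepopu] → [mokgebobu]
3 Progressive Voicing Assimilation: [mokgebobu] → [mokkebobu]

[mokkebobu]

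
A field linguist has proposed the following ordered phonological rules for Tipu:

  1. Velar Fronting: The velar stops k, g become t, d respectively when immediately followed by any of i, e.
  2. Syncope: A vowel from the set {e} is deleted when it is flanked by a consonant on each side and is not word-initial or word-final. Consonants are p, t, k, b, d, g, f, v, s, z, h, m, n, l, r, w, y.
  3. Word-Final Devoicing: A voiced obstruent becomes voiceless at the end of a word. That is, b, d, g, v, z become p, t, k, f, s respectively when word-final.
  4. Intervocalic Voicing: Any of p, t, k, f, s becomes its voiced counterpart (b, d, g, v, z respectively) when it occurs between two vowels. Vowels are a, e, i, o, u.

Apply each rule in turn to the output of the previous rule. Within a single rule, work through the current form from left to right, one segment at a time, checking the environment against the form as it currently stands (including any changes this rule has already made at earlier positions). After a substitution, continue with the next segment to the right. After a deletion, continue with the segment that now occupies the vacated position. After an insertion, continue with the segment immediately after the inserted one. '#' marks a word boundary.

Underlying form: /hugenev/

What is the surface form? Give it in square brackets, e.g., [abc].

1 Velar Fronting: [hugenev] → [hudenev]
2 Syncope: [hudenev] → [hudnv]
3 Word-Final Devoicing: [hudnv] → [hudnf]
4 Intervocalic Voicing: no change — [hudnf]

[hudnf]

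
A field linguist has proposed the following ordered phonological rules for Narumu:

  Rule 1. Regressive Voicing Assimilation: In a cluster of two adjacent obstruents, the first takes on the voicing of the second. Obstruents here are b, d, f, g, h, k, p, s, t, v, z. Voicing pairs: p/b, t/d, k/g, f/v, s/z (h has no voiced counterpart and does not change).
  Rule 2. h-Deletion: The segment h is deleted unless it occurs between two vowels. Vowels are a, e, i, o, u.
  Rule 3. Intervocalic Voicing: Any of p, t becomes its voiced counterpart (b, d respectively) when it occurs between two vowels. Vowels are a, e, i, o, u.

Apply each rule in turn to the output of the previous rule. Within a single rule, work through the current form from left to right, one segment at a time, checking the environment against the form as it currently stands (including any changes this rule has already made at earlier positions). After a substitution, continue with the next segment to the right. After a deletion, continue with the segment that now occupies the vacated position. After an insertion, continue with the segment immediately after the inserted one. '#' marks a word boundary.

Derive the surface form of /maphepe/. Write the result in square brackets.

Rule 1 Regressive Voicing Assimilation: no change — [maphepe]
Rule 2 h-Deletion: [maphepe] → [mapepe]
Rule 3 Intervocalic Voicing: [mapepe] → [mabebe]

[mabebe]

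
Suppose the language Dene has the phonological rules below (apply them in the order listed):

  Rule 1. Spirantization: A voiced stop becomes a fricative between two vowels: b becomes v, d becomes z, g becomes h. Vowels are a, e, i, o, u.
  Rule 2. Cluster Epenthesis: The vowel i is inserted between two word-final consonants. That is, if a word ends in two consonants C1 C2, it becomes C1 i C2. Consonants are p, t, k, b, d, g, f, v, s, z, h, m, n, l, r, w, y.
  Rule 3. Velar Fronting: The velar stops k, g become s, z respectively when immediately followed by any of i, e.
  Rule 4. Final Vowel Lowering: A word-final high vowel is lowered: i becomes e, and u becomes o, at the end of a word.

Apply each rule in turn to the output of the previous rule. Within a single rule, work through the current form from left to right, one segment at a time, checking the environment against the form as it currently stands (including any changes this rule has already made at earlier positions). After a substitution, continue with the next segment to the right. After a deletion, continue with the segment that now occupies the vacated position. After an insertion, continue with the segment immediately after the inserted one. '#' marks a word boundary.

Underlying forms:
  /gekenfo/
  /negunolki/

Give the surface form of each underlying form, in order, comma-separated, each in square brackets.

[zesenfo], [nehunolse]

/gekenfo/:
  Rule 1 Spirantization: no change — [gekenfo]
  Rule 2 Cluster Epenthesis: no change — [gekenfo]
  Rule 3 Velar Fronting: [gekenfo] → [zesenfo]
  Rule 4 Final Vowel Lowering: no change — [zesenfo]
/negunolki/:
  Rule 1 Spirantization: [negunolki] → [nehunolki]
  Rule 2 Cluster Epenthesis: no change — [nehunolki]
  Rule 3 Velar Fronting: [nehunolki] → [nehunolsi]
  Rule 4 Final Vowel Lowering: [nehunolsi] → [nehunolse]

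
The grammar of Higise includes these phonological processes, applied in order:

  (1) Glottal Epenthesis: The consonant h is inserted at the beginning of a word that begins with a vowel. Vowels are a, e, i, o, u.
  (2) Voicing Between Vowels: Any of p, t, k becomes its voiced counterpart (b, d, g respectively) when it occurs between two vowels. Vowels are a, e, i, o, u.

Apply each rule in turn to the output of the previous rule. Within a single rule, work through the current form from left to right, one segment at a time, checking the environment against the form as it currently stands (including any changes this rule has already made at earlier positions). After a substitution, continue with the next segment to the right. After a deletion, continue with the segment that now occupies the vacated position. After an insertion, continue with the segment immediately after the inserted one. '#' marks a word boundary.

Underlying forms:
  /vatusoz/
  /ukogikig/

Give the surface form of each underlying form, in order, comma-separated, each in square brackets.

/vatusoz/:
  (1) Glottal Epenthesis: no change — [vatusoz]
  (2) Voicing Between Vowels: [vatusoz] → [vadusoz]
/ukogikig/:
  (1) Glottal Epenthesis: [ukogikig] → [hukogikig]
  (2) Voicing Between Vowels: [hukogikig] → [hugogigig]

[vadusoz], [hugogigig]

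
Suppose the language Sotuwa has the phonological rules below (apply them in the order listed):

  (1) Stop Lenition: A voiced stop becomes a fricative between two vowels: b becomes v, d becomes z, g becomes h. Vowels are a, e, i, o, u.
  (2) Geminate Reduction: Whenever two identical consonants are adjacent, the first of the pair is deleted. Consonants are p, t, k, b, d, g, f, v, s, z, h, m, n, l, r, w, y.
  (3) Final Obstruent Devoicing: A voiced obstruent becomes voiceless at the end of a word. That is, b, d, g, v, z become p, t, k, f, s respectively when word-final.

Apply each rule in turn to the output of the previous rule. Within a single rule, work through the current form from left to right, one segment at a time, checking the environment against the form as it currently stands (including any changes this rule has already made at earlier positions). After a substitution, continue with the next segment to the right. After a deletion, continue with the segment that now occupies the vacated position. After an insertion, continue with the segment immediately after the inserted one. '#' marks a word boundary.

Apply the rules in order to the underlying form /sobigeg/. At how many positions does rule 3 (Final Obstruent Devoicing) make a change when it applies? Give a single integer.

1

(1) Stop Lenition: [sobigeg] → [soviheg]
(2) Geminate Reduction: no change — [soviheg]
(3) Final Obstruent Devoicing: [soviheg] → [sovihek]
Rule 3 changed 1 position(s).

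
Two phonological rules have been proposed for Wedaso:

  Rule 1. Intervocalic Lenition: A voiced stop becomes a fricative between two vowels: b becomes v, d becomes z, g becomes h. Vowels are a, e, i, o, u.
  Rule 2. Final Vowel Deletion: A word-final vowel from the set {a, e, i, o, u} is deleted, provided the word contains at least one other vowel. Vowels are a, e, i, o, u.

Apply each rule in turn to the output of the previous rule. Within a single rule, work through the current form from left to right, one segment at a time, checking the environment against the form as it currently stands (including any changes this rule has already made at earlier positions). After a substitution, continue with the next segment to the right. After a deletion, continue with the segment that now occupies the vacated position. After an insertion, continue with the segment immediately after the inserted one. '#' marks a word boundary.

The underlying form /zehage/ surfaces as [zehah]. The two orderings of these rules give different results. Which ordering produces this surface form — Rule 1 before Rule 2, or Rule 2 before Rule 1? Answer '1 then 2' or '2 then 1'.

Order 1 then 2:
  1 Intervocalic Lenition: [zehage] → [zehahe]
  2 Final Vowel Deletion: [zehahe] → [zehah]
  result: [zehah]
Order 2 then 1:
  2 Final Vowel Deletion: [zehage] → [zehag]
  1 Intervocalic Lenition: no change — [zehag]
  result: [zehag]

1 then 2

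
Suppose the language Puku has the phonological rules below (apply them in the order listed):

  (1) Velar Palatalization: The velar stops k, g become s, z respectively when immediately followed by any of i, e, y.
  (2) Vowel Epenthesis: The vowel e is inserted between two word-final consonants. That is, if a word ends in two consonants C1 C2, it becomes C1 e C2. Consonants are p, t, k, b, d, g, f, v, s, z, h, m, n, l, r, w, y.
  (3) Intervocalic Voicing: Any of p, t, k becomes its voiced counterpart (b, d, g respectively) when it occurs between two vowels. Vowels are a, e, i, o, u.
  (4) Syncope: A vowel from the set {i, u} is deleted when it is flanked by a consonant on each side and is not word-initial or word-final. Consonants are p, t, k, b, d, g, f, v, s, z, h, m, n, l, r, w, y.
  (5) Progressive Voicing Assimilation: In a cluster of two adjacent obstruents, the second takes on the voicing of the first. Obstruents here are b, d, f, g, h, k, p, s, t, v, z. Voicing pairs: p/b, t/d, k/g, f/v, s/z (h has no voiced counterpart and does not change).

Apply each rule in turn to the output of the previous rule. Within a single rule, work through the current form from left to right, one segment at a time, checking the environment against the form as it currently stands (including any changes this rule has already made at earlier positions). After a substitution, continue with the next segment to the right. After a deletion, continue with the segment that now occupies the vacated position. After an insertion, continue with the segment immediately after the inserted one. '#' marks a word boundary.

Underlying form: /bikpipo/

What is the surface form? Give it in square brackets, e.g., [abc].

(1) Velar Palatalization: no change — [bikpipo]
(2) Vowel Epenthesis: no change — [bikpipo]
(3) Intervocalic Voicing: [bikpipo] → [bikpibo]
(4) Syncope: [bikpibo] → [bkpbo]
(5) Progressive Voicing Assimilation: [bkpbo] → [bgbbo]

[bgbbo]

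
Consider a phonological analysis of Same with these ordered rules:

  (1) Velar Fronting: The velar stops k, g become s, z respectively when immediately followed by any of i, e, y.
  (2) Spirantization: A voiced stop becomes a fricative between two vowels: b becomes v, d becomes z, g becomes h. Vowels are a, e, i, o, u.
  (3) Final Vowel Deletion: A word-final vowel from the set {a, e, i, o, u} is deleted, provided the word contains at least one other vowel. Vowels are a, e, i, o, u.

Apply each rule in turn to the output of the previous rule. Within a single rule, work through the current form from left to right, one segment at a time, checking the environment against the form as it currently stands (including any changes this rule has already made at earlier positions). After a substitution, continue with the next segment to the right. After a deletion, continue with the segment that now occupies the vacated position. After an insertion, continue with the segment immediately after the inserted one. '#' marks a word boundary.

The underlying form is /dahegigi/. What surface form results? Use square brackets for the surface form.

[daheziz]

(1) Velar Fronting: [dahegigi] → [dahezizi]
(2) Spirantization: no change — [dahezizi]
(3) Final Vowel Deletion: [dahezizi] → [daheziz]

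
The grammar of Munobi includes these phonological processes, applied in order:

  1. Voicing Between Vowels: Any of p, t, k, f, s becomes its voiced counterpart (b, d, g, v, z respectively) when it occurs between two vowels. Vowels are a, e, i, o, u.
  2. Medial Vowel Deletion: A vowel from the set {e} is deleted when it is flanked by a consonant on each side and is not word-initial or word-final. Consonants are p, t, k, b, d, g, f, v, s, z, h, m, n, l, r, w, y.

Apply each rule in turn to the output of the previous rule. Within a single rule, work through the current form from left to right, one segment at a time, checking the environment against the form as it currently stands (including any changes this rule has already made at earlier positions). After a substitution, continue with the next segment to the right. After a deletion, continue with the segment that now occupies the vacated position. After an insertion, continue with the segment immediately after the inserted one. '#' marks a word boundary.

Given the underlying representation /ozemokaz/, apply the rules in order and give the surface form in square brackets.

[ozmogaz]

1 Voicing Between Vowels: [ozemokaz] → [ozemogaz]
2 Medial Vowel Deletion: [ozemogaz] → [ozmogaz]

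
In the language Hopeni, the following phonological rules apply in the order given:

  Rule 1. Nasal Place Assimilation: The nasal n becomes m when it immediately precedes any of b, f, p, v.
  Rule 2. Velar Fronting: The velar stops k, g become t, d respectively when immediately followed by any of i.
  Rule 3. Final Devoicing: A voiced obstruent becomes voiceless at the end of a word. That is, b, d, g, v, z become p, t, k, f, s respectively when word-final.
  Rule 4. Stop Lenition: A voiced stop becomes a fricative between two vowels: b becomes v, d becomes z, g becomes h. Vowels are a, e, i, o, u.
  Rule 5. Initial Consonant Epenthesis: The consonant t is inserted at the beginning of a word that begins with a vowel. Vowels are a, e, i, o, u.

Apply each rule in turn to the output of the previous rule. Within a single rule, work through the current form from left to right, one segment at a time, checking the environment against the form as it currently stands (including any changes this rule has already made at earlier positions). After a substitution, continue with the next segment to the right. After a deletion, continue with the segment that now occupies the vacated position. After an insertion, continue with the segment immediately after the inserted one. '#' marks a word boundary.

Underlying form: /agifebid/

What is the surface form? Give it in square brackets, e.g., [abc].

[tazifevit]

Rule 1 Nasal Place Assimilation: no change — [agifebid]
Rule 2 Velar Fronting: [agifebid] → [adifebid]
Rule 3 Final Devoicing: [adifebid] → [adifebit]
Rule 4 Stop Lenition: [adifebit] → [azifevit]
Rule 5 Initial Consonant Epenthesis: [azifevit] → [tazifevit]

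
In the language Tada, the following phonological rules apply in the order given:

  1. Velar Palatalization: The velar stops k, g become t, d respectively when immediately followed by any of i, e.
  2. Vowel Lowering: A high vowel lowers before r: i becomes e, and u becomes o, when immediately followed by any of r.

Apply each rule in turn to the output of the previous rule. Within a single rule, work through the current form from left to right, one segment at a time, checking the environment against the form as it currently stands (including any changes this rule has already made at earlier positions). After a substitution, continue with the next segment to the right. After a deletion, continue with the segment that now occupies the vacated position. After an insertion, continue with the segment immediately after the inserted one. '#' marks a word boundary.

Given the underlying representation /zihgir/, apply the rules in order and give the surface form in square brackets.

1 Velar Palatalization: [zihgir] → [zihdir]
2 Vowel Lowering: [zihdir] → [zihder]

[zihder]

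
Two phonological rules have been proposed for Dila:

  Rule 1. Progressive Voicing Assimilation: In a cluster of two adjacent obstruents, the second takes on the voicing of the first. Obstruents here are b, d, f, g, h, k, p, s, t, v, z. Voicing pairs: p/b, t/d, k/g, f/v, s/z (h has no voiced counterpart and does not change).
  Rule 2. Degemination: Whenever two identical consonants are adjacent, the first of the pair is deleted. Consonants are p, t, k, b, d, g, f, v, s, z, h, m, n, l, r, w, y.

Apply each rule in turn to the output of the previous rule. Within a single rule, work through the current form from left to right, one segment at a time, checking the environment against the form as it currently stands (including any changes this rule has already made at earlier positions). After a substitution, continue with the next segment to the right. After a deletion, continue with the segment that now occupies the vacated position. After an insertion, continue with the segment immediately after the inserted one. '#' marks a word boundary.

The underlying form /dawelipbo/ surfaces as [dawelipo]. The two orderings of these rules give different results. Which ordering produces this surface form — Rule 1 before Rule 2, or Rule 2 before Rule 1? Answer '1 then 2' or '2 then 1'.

Order 1 then 2:
  1 Progressive Voicing Assimilation: [dawelipbo] → [dawelippo]
  2 Degemination: [dawelippo] → [dawelipo]
  result: [dawelipo]
Order 2 then 1:
  2 Degemination: no change — [dawelipbo]
  1 Progressive Voicing Assimilation: [dawelipbo] → [dawelippo]
  result: [dawelippo]

1 then 2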